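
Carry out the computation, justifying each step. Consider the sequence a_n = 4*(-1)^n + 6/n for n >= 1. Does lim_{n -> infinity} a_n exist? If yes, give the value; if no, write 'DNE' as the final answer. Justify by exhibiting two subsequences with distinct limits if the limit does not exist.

Examine the behaviour of a_n along subsequences.
a_{2k} = 4 + 6/(2k) -> 4. a_{2k+1} = -4 + 6/(2k+1) -> -4.
Since these two subsequential limits are 4 and -4, distinct, the full sequence cannot converge (a convergent sequence has all subsequences tending to the same limit). So lim a_n does not exist.

DNE


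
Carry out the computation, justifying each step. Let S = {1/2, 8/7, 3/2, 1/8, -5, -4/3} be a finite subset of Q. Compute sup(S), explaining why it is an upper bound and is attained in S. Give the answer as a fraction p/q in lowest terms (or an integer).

S is finite, so sup(S) = max(S).
Sorted decreasing:
3/2, 8/7, 1/2, 1/8, -4/3, -5
The extremum is 3/2.
For every x in S, x <= 3/2. And 3/2 is in S, so it is attained.
Therefore sup(S) = 3/2.

3/2


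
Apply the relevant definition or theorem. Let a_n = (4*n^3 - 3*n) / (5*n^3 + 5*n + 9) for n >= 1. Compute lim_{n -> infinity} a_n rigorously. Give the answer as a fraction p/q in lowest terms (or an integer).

Divide numerator and denominator by n^3, the highest power:
numerator / n^3 = 4 - 3/n^2
denominator / n^3 = 5 + 5/n^2 + 9/n^3
As n -> infinity, all terms of the form c/n^k (k >= 1) tend to 0.
So numerator / n^3 -> 4 and denominator / n^3 -> 5.
Therefore lim a_n = 4/5.

4/5


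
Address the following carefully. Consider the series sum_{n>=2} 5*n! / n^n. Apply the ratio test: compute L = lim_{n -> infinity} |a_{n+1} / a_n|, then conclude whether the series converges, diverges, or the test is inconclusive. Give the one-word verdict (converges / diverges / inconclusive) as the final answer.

Let a_n denote the general term. Form the ratio a_{n+1}/a_n and simplify:
a_{n+1}/a_n = (n/(n + 1))^n
Take the limit as n -> infinity: L = exp(-1).
Since L = exp(-1) < 1, the ratio test implies the series converges.

converges


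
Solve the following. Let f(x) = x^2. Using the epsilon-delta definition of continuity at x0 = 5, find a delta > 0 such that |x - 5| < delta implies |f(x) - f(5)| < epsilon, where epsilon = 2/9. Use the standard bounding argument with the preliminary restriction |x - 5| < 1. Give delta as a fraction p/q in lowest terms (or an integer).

Factor: |x^2 - (5)^2| = |x - 5| * |x + 5|.
Impose |x - 5| < 1 first. Then |x + 5| = |(x - 5) + 2*(5)| <= |x - 5| + 2*|5| < 1 + 10 = 11.
So |x^2 - (5)^2| < delta * 11.
We need delta * 11 <= 2/9, i.e. delta <= 2/9/11 = 2/99.
Since 2/99 < 1, this is tighter than 1; take delta = 2/99.
So delta = 2/99 works.

2/99


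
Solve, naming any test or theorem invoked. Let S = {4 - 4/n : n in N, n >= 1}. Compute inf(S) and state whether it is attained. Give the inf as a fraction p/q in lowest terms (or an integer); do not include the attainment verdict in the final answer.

Analysis:
- Values: 0, 2, 8/3, 3, ... strictly increasing.
- Minimum is 0 (n=1); inf = 0 (attained).
- 4 - 4/n -> 4 from below; sup = 4, not attained.
Conclusion: inf(S) = 0, attained in S.

0


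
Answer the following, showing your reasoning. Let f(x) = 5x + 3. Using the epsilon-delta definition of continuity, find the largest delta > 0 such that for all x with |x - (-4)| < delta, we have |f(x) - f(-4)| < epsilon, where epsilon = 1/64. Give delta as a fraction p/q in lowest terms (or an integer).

We compute f(-4) = 5*(-4) + 3 = -17.
|f(x) - f(-4)| = |5x + 3 - (-17)| = |5(x - (-4))| = 5|x - (-4)|.
We need 5|x - (-4)| < 1/64, i.e. |x - (-4)| < 1/64 / 5 = 1/320.
So any delta <= 1/320 works. Conversely, if delta > 1/320, then x = -4 + 1/320 satisfies |x - (-4)| = 1/320 < delta but |f(x) - f(-4)| = 5 * 1/320 = 1/64, which is not < 1/64; so no larger delta works.
Hence the largest such delta is 1/320.

1/320


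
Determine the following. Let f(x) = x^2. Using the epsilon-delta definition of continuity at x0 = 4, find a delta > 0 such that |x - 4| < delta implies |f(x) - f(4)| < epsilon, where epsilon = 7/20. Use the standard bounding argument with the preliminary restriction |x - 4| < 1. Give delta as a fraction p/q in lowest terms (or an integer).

Factor: |x^2 - (4)^2| = |x - 4| * |x + 4|.
Impose |x - 4| < 1 first. Then |x + 4| = |(x - 4) + 2*(4)| <= |x - 4| + 2*|4| < 1 + 8 = 9.
So |x^2 - (4)^2| < delta * 9.
We need delta * 9 <= 7/20, i.e. delta <= 7/20/9 = 7/180.
Since 7/180 < 1, this is tighter than 1; take delta = 7/180.
So delta = 7/180 works.

7/180


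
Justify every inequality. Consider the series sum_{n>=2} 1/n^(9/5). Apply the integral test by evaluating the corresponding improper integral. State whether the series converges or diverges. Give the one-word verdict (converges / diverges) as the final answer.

Let f(x) = x^(-9/5). Then f is positive, continuous, and decreasing on [2, infinity), so the integral test applies.
Compute the improper integral int_{2}^infinity f(x) dx:
  antiderivative F(x) = -5/(4*x^(4/5)).
  As x -> infinity, F(x) -> 0 (since p = 9/5 > 1).
  So int = F(infinity) - F(2) = 0 - (-5*2^(1/5)/8) = 5*2^(1/5)/8.
  Finite, so by the integral test, the series converges.

converges


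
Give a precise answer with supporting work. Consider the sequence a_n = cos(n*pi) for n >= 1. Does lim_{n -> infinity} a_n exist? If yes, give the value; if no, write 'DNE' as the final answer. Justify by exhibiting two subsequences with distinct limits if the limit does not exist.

Examine the behaviour of a_n along subsequences.
cos(n*pi) = (-1)^n, so a_n = (-1)^n. a_{2k} = 1 -> 1. a_{2k+1} = -1 -> -1.
Since these two subsequential limits are 1 and -1, distinct, the full sequence cannot converge (a convergent sequence has all subsequences tending to the same limit). So lim a_n does not exist.

DNE


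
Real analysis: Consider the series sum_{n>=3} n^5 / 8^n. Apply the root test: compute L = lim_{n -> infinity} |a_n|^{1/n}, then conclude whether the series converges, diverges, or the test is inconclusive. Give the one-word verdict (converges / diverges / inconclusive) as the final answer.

Let a_n denote the general term. Form |a_n|^(1/n) and simplify:
|a_n|^(1/n) = n^(5/n)/8
Take the limit as n -> infinity: L = 1/8.
Since L = 1/8 < 1, the root test implies convergence.

converges


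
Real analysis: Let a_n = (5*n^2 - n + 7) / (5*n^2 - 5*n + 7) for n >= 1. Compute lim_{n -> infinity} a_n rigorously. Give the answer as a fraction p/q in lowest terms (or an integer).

Divide numerator and denominator by n^2, the highest power:
numerator / n^2 = 5 - 1/n + 7/n^2
denominator / n^2 = 5 - 5/n + 7/n^2
As n -> infinity, all terms of the form c/n^k (k >= 1) tend to 0.
So numerator / n^2 -> 5 and denominator / n^2 -> 5.
Therefore lim a_n = 1.

1


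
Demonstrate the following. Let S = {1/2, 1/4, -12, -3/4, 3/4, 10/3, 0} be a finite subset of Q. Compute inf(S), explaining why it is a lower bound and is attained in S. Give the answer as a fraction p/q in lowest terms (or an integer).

S is finite, so inf(S) = min(S).
Sorted increasing:
-12, -3/4, 0, 1/4, 1/2, 3/4, 10/3
The extremum is -12.
For every x in S, x >= -12. And -12 is in S, so it is attained.
Therefore inf(S) = -12.

-12


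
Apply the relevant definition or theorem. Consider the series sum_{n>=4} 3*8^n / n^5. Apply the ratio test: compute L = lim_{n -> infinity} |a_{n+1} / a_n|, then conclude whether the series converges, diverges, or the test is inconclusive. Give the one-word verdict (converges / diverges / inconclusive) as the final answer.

Let a_n denote the general term. Form the ratio a_{n+1}/a_n and simplify:
a_{n+1}/a_n = 8*n^5/(n + 1)^5
Take the limit as n -> infinity: L = 8.
Since L = 8 > 1 (or L = infinity), the ratio test implies the series diverges.

diverges


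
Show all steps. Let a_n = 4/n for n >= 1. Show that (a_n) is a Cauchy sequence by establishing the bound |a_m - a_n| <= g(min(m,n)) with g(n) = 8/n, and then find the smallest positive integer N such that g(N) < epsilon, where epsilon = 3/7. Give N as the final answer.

For any m, n >= 1, by the triangle inequality:
|a_m - a_n| = |4/m - 4/n| <= 4*1/m + 4*1/n <= 8/min(m,n).
So g(n) = 8/n bounds the Cauchy difference. Since g(n) -> 0, (a_n) is Cauchy.
Now solve g(N) < 3/7: 8/N < 3/7 <=> N > 8 / (3/7) = 56/3.
The smallest integer strictly greater than 56/3 is N = 19.
Check: g(19) = 8/19 = 8/19 < 3/7; g(18) = 4/9 >= 3/7. So N = 19.

19


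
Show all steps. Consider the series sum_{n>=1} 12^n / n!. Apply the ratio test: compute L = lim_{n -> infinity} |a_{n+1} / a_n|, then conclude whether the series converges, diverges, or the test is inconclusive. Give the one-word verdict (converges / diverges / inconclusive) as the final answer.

Let a_n denote the general term. Form the ratio a_{n+1}/a_n and simplify:
a_{n+1}/a_n = 12/(n + 1)
Take the limit as n -> infinity: L = 0.
Since L = 0 < 1, the ratio test implies the series converges.

converges


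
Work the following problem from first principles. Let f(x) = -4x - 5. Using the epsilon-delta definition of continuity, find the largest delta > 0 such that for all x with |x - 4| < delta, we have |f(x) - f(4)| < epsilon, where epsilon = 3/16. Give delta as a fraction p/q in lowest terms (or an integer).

We compute f(4) = -4*(4) - 5 = -21.
|f(x) - f(4)| = |-4x - 5 - (-21)| = |-4(x - 4)| = 4|x - 4|.
We need 4|x - 4| < 3/16, i.e. |x - 4| < 3/16 / 4 = 3/64.
So any delta <= 3/64 works. Conversely, if delta > 3/64, then x = 4 + 3/64 satisfies |x - 4| = 3/64 < delta but |f(x) - f(4)| = 4 * 3/64 = 3/16, which is not < 3/16; so no larger delta works.
Hence the largest such delta is 3/64.

3/64


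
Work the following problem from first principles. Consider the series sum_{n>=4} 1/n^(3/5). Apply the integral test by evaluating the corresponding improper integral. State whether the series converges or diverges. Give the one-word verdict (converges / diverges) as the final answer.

Let f(x) = x^(-3/5). Then f is positive, continuous, and decreasing on [4, infinity), so the integral test applies.
Compute the improper integral int_{4}^infinity f(x) dx:
  antiderivative F(x) = 5*x^(2/5)/2.
  As x -> infinity, F(x) -> infinity (since p = 3/5 < 1).
  So the integral diverges. By the integral test, the series diverges.

diverges


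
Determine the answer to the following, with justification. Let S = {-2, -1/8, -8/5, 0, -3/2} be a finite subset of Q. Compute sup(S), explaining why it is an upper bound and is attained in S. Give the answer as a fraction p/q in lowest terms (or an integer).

S is finite, so sup(S) = max(S).
Sorted decreasing:
0, -1/8, -3/2, -8/5, -2
The extremum is 0.
For every x in S, x <= 0. And 0 is in S, so it is attained.
Therefore sup(S) = 0.

0


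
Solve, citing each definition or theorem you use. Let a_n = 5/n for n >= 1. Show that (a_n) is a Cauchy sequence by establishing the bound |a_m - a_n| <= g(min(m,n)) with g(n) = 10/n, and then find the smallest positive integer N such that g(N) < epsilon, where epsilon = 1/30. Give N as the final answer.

For any m, n >= 1, by the triangle inequality:
|a_m - a_n| = |5/m - 5/n| <= 5*1/m + 5*1/n <= 10/min(m,n).
So g(n) = 10/n bounds the Cauchy difference. Since g(n) -> 0, (a_n) is Cauchy.
Now solve g(N) < 1/30: 10/N < 1/30 <=> N > 10 / (1/30) = 300.
The smallest integer strictly greater than 300 is N = 301.
Check: g(301) = 10/301 = 10/301 < 1/30; g(300) = 1/30 >= 1/30. So N = 301.

301


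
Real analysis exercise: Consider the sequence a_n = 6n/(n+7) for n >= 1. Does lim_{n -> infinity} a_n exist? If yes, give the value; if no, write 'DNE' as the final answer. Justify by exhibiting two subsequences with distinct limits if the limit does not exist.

Examine the behaviour of a_n along subsequences.
Even-n subsequence a_{2k} = 6(2k)/(2k+7) -> 6. Odd-n subsequence a_{2k+1} = 6(2k+1)/(2k+8) -> 6. Both tend to 6, which suggests the limit is 6; verify directly.
|a_n - 6| = |6n - 6(n+7)| / (n+7) = 42/(n+7) < 42/n for every n >= 1.
Given epsilon > 0, choose a positive integer N > 42/epsilon. Then for all n >= N, |a_n - 6| < 42/n <= 42/N < epsilon.
So by the definition of the limit, lim a_n exists and equals 6.

6


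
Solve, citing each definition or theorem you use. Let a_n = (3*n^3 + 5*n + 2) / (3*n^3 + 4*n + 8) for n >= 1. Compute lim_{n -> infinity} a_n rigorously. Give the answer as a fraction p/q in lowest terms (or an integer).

Divide numerator and denominator by n^3, the highest power:
numerator / n^3 = 3 + 5/n^2 + 2/n^3
denominator / n^3 = 3 + 4/n^2 + 8/n^3
As n -> infinity, all terms of the form c/n^k (k >= 1) tend to 0.
So numerator / n^3 -> 3 and denominator / n^3 -> 3.
Therefore lim a_n = 1.

1


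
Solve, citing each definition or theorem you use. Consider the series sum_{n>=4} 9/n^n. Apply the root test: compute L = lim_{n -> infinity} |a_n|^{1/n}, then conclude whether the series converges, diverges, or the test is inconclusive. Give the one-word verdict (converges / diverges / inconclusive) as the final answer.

Let a_n denote the general term. Form |a_n|^(1/n) and simplify:
|a_n|^(1/n) = 3^(2/n)/n
Take the limit as n -> infinity: L = 0.
Since L = 0 < 1, the root test implies convergence.

converges


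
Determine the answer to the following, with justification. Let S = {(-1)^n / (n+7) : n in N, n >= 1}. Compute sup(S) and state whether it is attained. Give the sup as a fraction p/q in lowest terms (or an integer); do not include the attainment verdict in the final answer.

Analysis:
- Values: -1/8, 1/9, -1/10, 1/11, -1/12, ...
- Positive terms (even n): 1/(2+7), 1/(4+7), ... decreasing -> max = 1/9 (n=2).
- Negative terms (odd n): -1/(1+7), -1/(3+7), ... increasing -> min = -1/8 (n=1).
- So sup = 1/9 (attained at n=2); inf = -1/8 (attained at n=1).
Conclusion: sup(S) = 1/9, attained in S.

1/9


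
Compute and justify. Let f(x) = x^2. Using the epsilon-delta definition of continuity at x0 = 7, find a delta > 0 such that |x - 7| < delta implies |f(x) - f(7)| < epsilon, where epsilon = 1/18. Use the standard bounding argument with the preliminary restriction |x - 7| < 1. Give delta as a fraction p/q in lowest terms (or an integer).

Factor: |x^2 - (7)^2| = |x - 7| * |x + 7|.
Impose |x - 7| < 1 first. Then |x + 7| = |(x - 7) + 2*(7)| <= |x - 7| + 2*|7| < 1 + 14 = 15.
So |x^2 - (7)^2| < delta * 15.
We need delta * 15 <= 1/18, i.e. delta <= 1/18/15 = 1/270.
Since 1/270 < 1, this is tighter than 1; take delta = 1/270.
So delta = 1/270 works.

1/270


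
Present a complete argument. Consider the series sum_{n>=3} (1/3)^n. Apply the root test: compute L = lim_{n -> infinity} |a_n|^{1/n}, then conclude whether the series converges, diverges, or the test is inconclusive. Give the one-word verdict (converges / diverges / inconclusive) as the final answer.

Let a_n denote the general term. Form |a_n|^(1/n) and simplify:
|a_n|^(1/n) = 1/3
Take the limit as n -> infinity: L = 1/3.
Since L = 1/3 < 1, the root test implies convergence.

converges


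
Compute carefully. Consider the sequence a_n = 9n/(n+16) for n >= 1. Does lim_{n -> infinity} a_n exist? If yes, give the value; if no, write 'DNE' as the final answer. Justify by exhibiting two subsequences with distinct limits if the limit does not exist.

Examine the behaviour of a_n along subsequences.
Even-n subsequence a_{2k} = 9(2k)/(2k+16) -> 9. Odd-n subsequence a_{2k+1} = 9(2k+1)/(2k+17) -> 9. Both tend to 9, which suggests the limit is 9; verify directly.
|a_n - 9| = |9n - 9(n+16)| / (n+16) = 144/(n+16) < 144/n for every n >= 1.
Given epsilon > 0, choose a positive integer N > 144/epsilon. Then for all n >= N, |a_n - 9| < 144/n <= 144/N < epsilon.
So by the definition of the limit, lim a_n exists and equals 9.

9


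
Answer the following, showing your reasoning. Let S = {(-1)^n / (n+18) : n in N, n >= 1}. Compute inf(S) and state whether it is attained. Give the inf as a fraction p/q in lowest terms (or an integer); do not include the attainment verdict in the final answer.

Analysis:
- Values: -1/19, 1/20, -1/21, 1/22, -1/23, ...
- Positive terms (even n): 1/(2+18), 1/(4+18), ... decreasing -> max = 1/20 (n=2).
- Negative terms (odd n): -1/(1+18), -1/(3+18), ... increasing -> min = -1/19 (n=1).
- So sup = 1/20 (attained at n=2); inf = -1/19 (attained at n=1).
Conclusion: inf(S) = -1/19, attained in S.

-1/19


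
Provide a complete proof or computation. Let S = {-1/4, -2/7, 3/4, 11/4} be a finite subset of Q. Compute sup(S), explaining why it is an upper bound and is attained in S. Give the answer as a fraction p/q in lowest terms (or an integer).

S is finite, so sup(S) = max(S).
Sorted decreasing:
11/4, 3/4, -1/4, -2/7
The extremum is 11/4.
For every x in S, x <= 11/4. And 11/4 is in S, so it is attained.
Therefore sup(S) = 11/4.

11/4


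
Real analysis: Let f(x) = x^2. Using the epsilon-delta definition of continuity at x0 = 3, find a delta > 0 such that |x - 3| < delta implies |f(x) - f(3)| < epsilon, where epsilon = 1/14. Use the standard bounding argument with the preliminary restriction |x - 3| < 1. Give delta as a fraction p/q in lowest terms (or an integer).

Factor: |x^2 - (3)^2| = |x - 3| * |x + 3|.
Impose |x - 3| < 1 first. Then |x + 3| = |(x - 3) + 2*(3)| <= |x - 3| + 2*|3| < 1 + 6 = 7.
So |x^2 - (3)^2| < delta * 7.
We need delta * 7 <= 1/14, i.e. delta <= 1/14/7 = 1/98.
Since 1/98 < 1, this is tighter than 1; take delta = 1/98.
So delta = 1/98 works.

1/98


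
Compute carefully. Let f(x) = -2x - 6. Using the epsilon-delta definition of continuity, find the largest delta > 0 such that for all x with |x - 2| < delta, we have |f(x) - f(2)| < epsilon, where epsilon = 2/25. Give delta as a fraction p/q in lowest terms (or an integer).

We compute f(2) = -2*(2) - 6 = -10.
|f(x) - f(2)| = |-2x - 6 - (-10)| = |-2(x - 2)| = 2|x - 2|.
We need 2|x - 2| < 2/25, i.e. |x - 2| < 2/25 / 2 = 1/25.
So any delta <= 1/25 works. Conversely, if delta > 1/25, then x = 2 + 1/25 satisfies |x - 2| = 1/25 < delta but |f(x) - f(2)| = 2 * 1/25 = 2/25, which is not < 2/25; so no larger delta works.
Hence the largest such delta is 1/25.

1/25


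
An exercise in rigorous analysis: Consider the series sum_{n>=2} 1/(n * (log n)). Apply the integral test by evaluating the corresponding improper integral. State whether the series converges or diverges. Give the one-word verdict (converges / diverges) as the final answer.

Let f(x) = 1/(x*log(x)). Then f is positive, continuous, and decreasing on [2, infinity), so the integral test applies.
Compute the improper integral int_{2}^infinity f(x) dx:
  antiderivative F(x) = log(log(x)).
  F(x) = log(log(x)) -> infinity as x -> infinity. The integral diverges, so by the integral test, the series diverges.

diverges


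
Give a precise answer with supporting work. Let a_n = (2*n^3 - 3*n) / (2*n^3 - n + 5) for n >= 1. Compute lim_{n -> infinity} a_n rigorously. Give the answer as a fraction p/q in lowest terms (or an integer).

Divide numerator and denominator by n^3, the highest power:
numerator / n^3 = 2 - 3/n^2
denominator / n^3 = 2 - 1/n^2 + 5/n^3
As n -> infinity, all terms of the form c/n^k (k >= 1) tend to 0.
So numerator / n^3 -> 2 and denominator / n^3 -> 2.
Therefore lim a_n = 1.

1


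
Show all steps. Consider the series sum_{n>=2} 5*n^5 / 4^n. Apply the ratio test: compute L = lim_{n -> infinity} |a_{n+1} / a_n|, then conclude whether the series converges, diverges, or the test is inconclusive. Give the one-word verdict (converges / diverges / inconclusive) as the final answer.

Let a_n denote the general term. Form the ratio a_{n+1}/a_n and simplify:
a_{n+1}/a_n = (n + 1)^5/(4*n^5)
Take the limit as n -> infinity: L = 1/4.
Since L = 1/4 < 1, the ratio test implies the series converges.

converges


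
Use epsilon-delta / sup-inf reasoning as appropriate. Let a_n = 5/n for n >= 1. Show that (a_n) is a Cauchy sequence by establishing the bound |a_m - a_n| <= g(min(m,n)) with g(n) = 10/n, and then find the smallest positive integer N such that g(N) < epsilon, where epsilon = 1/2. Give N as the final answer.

For any m, n >= 1, by the triangle inequality:
|a_m - a_n| = |5/m - 5/n| <= 5*1/m + 5*1/n <= 10/min(m,n).
So g(n) = 10/n bounds the Cauchy difference. Since g(n) -> 0, (a_n) is Cauchy.
Now solve g(N) < 1/2: 10/N < 1/2 <=> N > 10 / (1/2) = 20.
The smallest integer strictly greater than 20 is N = 21.
Check: g(21) = 10/21 = 10/21 < 1/2; g(20) = 1/2 >= 1/2. So N = 21.

21


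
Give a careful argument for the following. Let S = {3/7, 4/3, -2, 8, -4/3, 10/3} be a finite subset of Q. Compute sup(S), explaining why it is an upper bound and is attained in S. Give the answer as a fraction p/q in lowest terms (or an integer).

S is finite, so sup(S) = max(S).
Sorted decreasing:
8, 10/3, 4/3, 3/7, -4/3, -2
The extremum is 8.
For every x in S, x <= 8. And 8 is in S, so it is attained.
Therefore sup(S) = 8.

8


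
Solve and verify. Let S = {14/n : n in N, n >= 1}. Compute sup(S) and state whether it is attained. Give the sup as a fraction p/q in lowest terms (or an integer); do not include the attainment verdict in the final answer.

Analysis:
- Values: 14, 7, 14/3, 7/2, ... strictly decreasing.
- The maximum is 14 (n=1); sup = 14 (attained).
- The set is bounded below by 0; 14/n -> 0 so 0 is the greatest lower bound.
- 0 is not in the set, so inf = 0 is not attained.
Conclusion: sup(S) = 14, attained in S.

14


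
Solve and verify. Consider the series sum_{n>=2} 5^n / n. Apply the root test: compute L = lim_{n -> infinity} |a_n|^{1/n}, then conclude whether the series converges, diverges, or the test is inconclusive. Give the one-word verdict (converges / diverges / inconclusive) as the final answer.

Let a_n denote the general term. Form |a_n|^(1/n) and simplify:
|a_n|^(1/n) = 5/n^(1/n)
Take the limit as n -> infinity: L = 5.
Since L = 5 > 1, the root test implies divergence.

diverges


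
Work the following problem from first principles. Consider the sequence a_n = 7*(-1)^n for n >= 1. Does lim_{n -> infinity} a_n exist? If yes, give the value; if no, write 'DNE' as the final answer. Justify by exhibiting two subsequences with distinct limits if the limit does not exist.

Examine the behaviour of a_n along subsequences.
Even-n subsequence a_{2k} = 7 -> 7. Odd-n subsequence a_{2k+1} = -7 -> -7.
Since these two subsequential limits are 7 and -7, distinct, the full sequence cannot converge (a convergent sequence has all subsequences tending to the same limit). So lim a_n does not exist.

DNE


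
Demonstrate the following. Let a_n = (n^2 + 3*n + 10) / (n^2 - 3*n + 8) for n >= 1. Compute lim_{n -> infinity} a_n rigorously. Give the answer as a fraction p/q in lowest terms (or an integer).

Divide numerator and denominator by n^2, the highest power:
numerator / n^2 = 1 + 3/n + 10/n^2
denominator / n^2 = 1 - 3/n + 8/n^2
As n -> infinity, all terms of the form c/n^k (k >= 1) tend to 0.
So numerator / n^2 -> 1 and denominator / n^2 -> 1.
Therefore lim a_n = 1.

1


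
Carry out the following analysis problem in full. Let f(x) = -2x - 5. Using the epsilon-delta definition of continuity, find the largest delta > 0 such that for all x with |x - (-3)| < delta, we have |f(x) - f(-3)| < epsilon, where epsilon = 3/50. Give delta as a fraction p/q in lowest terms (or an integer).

We compute f(-3) = -2*(-3) - 5 = 1.
|f(x) - f(-3)| = |-2x - 5 - (1)| = |-2(x - (-3))| = 2|x - (-3)|.
We need 2|x - (-3)| < 3/50, i.e. |x - (-3)| < 3/50 / 2 = 3/100.
So any delta <= 3/100 works. Conversely, if delta > 3/100, then x = -3 + 3/100 satisfies |x - (-3)| = 3/100 < delta but |f(x) - f(-3)| = 2 * 3/100 = 3/50, which is not < 3/50; so no larger delta works.
Hence the largest such delta is 3/100.

3/100


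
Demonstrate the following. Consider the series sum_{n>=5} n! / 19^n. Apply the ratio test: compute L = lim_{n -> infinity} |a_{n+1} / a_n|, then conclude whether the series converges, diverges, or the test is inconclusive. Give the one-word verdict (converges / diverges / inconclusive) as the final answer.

Let a_n denote the general term. Form the ratio a_{n+1}/a_n and simplify:
a_{n+1}/a_n = n/19 + 1/19
Take the limit as n -> infinity: L = infinity.
Since L = infinity > 1 (or L = infinity), the ratio test implies the series diverges.

diverges


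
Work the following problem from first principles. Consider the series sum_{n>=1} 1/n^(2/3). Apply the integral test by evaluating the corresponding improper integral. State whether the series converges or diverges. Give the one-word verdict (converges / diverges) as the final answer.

Let f(x) = x^(-2/3). Then f is positive, continuous, and decreasing on [1, infinity), so the integral test applies.
Compute the improper integral int_{1}^infinity f(x) dx:
  antiderivative F(x) = 3*x^(1/3).
  As x -> infinity, F(x) -> infinity (since p = 2/3 < 1).
  So the integral diverges. By the integral test, the series diverges.

diverges


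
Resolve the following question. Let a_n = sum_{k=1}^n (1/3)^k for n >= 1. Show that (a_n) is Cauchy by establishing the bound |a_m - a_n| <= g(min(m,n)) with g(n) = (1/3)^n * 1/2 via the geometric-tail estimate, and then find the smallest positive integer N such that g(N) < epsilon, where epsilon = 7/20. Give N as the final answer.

For m > n >= 1: |a_m - a_n| = sum_{k=n+1}^m (1/3)^k < sum_{k=n+1}^infinity (1/3)^k = (1/3)^(n+1) / (1 - 1/3) = (1/3)^n * (1/3) * (3/2) = (1/3)^n * 1/2.
So g(n) = (1/3)^n / 2. Since g(n) -> 0, (a_n) is Cauchy.
Now solve g(N) < 7/20: (1/3)^N / 2 < 7/20 <=> 3^N > 1 / (2 * 7/20) = 10/7.
Check powers of 3: 3^0 = 1 <= 10/7, 3^1 = 3 > 10/7.
So the smallest such N is 1. Check: g(1) = 1/(2 * 3) = 1/6 < 7/20.

1


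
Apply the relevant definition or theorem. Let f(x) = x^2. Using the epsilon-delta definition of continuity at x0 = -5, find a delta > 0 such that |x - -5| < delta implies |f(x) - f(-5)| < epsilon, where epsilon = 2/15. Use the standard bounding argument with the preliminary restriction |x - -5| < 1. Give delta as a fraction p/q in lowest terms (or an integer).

Factor: |x^2 - (-5)^2| = |x - -5| * |x + -5|.
Impose |x - -5| < 1 first. Then |x + -5| = |(x - -5) + 2*(-5)| <= |x - -5| + 2*|-5| < 1 + 10 = 11.
So |x^2 - (-5)^2| < delta * 11.
We need delta * 11 <= 2/15, i.e. delta <= 2/15/11 = 2/165.
Since 2/165 < 1, this is tighter than 1; take delta = 2/165.
So delta = 2/165 works.

2/165


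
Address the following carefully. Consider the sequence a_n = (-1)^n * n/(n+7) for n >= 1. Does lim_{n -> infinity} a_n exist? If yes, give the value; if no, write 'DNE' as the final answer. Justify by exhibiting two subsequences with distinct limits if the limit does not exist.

Examine the behaviour of a_n along subsequences.
a_{2k} = 2k/(2k+7) -> 1. a_{2k+1} = -(2k+1)/(2k+8) -> -1.
Since these two subsequential limits are 1 and -1, distinct, the full sequence cannot converge (a convergent sequence has all subsequences tending to the same limit). So lim a_n does not exist.

DNE


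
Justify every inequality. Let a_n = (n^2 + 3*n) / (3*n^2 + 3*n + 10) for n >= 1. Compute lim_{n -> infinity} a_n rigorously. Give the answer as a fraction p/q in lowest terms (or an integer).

Divide numerator and denominator by n^2, the highest power:
numerator / n^2 = 1 + 3/n
denominator / n^2 = 3 + 3/n + 10/n^2
As n -> infinity, all terms of the form c/n^k (k >= 1) tend to 0.
So numerator / n^2 -> 1 and denominator / n^2 -> 3.
Therefore lim a_n = 1/3.

1/3


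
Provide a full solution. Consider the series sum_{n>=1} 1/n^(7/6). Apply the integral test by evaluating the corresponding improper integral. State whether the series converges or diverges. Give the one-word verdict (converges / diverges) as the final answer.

Let f(x) = x^(-7/6). Then f is positive, continuous, and decreasing on [1, infinity), so the integral test applies.
Compute the improper integral int_{1}^infinity f(x) dx:
  antiderivative F(x) = -6/x^(1/6).
  As x -> infinity, F(x) -> 0 (since p = 7/6 > 1).
  So int = F(infinity) - F(1) = 0 - (-6) = 6.
  Finite, so by the integral test, the series converges.

converges


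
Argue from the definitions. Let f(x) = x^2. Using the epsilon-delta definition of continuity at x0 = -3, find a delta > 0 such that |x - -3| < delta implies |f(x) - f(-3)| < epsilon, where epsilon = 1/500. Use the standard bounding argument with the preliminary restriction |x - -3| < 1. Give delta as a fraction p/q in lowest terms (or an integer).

Factor: |x^2 - (-3)^2| = |x - -3| * |x + -3|.
Impose |x - -3| < 1 first. Then |x + -3| = |(x - -3) + 2*(-3)| <= |x - -3| + 2*|-3| < 1 + 6 = 7.
So |x^2 - (-3)^2| < delta * 7.
We need delta * 7 <= 1/500, i.e. delta <= 1/500/7 = 1/3500.
Since 1/3500 < 1, this is tighter than 1; take delta = 1/3500.
So delta = 1/3500 works.

1/3500


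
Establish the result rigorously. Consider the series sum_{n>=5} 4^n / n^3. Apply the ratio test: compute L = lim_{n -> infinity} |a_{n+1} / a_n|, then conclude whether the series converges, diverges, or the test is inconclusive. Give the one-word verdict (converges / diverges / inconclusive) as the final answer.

Let a_n denote the general term. Form the ratio a_{n+1}/a_n and simplify:
a_{n+1}/a_n = 4*n^3/(n + 1)^3
Take the limit as n -> infinity: L = 4.
Since L = 4 > 1 (or L = infinity), the ratio test implies the series diverges.

diverges


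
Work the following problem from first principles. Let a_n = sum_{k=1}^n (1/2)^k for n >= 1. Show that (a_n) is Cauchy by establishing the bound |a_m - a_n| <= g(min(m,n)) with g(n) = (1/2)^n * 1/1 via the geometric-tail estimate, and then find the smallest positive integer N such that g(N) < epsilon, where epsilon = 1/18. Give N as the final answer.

For m > n >= 1: |a_m - a_n| = sum_{k=n+1}^m (1/2)^k < sum_{k=n+1}^infinity (1/2)^k = (1/2)^(n+1) / (1 - 1/2) = (1/2)^n * (1/2) * (2/1) = (1/2)^n * 1/1.
So g(n) = (1/2)^n / 1. Since g(n) -> 0, (a_n) is Cauchy.
Now solve g(N) < 1/18: (1/2)^N / 1 < 1/18 <=> 2^N > 1 / (1 * 1/18) = 18.
Check powers of 2: 2^4 = 16 <= 18, 2^5 = 32 > 18.
So the smallest such N is 5. Check: g(5) = 1/(1 * 32) = 1/32 < 1/18.

5


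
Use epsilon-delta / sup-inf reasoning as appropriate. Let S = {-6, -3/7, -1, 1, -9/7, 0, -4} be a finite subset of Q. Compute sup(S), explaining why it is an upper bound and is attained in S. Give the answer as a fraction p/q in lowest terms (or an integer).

S is finite, so sup(S) = max(S).
Sorted decreasing:
1, 0, -3/7, -1, -9/7, -4, -6
The extremum is 1.
For every x in S, x <= 1. And 1 is in S, so it is attained.
Therefore sup(S) = 1.

1


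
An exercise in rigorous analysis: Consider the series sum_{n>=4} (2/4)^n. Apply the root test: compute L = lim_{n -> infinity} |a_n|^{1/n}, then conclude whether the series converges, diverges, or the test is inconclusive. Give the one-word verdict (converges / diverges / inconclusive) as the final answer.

Let a_n denote the general term. Form |a_n|^(1/n) and simplify:
|a_n|^(1/n) = 1/2
Take the limit as n -> infinity: L = 1/2.
Since L = 1/2 < 1, the root test implies convergence.

converges


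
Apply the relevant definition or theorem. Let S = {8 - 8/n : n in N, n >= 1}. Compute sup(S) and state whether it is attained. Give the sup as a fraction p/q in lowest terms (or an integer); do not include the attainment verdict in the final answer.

Analysis:
- Values: 0, 4, 16/3, 6, ... strictly increasing.
- Minimum is 0 (n=1); inf = 0 (attained).
- 8 - 8/n -> 8 from below; sup = 8, not attained.
Conclusion: sup(S) = 8, not attained in S.

8


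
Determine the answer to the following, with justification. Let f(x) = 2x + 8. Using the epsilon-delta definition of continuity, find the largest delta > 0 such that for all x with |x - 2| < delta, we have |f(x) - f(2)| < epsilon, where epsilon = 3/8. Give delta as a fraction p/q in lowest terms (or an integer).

We compute f(2) = 2*(2) + 8 = 12.
|f(x) - f(2)| = |2x + 8 - (12)| = |2(x - 2)| = 2|x - 2|.
We need 2|x - 2| < 3/8, i.e. |x - 2| < 3/8 / 2 = 3/16.
So any delta <= 3/16 works. Conversely, if delta > 3/16, then x = 2 + 3/16 satisfies |x - 2| = 3/16 < delta but |f(x) - f(2)| = 2 * 3/16 = 3/8, which is not < 3/8; so no larger delta works.
Hence the largest such delta is 3/16.

3/16


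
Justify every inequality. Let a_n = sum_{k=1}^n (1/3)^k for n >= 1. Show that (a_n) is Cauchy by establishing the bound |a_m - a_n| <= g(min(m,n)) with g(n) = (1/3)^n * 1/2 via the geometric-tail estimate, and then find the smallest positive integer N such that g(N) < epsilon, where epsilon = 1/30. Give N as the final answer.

For m > n >= 1: |a_m - a_n| = sum_{k=n+1}^m (1/3)^k < sum_{k=n+1}^infinity (1/3)^k = (1/3)^(n+1) / (1 - 1/3) = (1/3)^n * (1/3) * (3/2) = (1/3)^n * 1/2.
So g(n) = (1/3)^n / 2. Since g(n) -> 0, (a_n) is Cauchy.
Now solve g(N) < 1/30: (1/3)^N / 2 < 1/30 <=> 3^N > 1 / (2 * 1/30) = 15.
Check powers of 3: 3^2 = 9 <= 15, 3^3 = 27 > 15.
So the smallest such N is 3. Check: g(3) = 1/(2 * 27) = 1/54 < 1/30.

3


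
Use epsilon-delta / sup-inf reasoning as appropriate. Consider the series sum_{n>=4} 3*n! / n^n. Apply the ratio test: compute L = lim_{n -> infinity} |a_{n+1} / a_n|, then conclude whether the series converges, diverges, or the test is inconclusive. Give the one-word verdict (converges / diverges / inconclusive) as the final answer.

Let a_n denote the general term. Form the ratio a_{n+1}/a_n and simplify:
a_{n+1}/a_n = (n/(n + 1))^n
Take the limit as n -> infinity: L = exp(-1).
Since L = exp(-1) < 1, the ratio test implies the series converges.

converges


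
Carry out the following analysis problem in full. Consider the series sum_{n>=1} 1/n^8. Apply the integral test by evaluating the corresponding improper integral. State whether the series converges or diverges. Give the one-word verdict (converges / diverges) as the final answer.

Let f(x) = x^(-8). Then f is positive, continuous, and decreasing on [1, infinity), so the integral test applies.
Compute the improper integral int_{1}^infinity f(x) dx:
  antiderivative F(x) = -1/(7*x^7).
  As x -> infinity, F(x) -> 0 (since p = 8 > 1).
  So int = F(infinity) - F(1) = 0 - (-1/7) = 1/7.
  Finite, so by the integral test, the series converges.

converges


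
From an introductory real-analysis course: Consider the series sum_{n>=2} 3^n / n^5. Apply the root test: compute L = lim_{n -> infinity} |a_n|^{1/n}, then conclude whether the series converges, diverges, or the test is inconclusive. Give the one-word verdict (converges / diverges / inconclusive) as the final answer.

Let a_n denote the general term. Form |a_n|^(1/n) and simplify:
|a_n|^(1/n) = 3/n^(5/n)
Take the limit as n -> infinity: L = 3.
Since L = 3 > 1, the root test implies divergence.

diverges


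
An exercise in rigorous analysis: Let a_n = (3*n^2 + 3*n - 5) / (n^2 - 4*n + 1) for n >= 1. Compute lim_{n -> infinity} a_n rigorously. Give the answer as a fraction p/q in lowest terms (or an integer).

Divide numerator and denominator by n^2, the highest power:
numerator / n^2 = 3 + 3/n - 5/n^2
denominator / n^2 = 1 - 4/n + n^(-2)
As n -> infinity, all terms of the form c/n^k (k >= 1) tend to 0.
So numerator / n^2 -> 3 and denominator / n^2 -> 1.
Therefore lim a_n = 3.

3


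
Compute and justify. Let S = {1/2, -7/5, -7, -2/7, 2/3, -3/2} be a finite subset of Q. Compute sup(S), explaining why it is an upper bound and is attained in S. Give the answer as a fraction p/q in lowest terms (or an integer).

S is finite, so sup(S) = max(S).
Sorted decreasing:
2/3, 1/2, -2/7, -7/5, -3/2, -7
The extremum is 2/3.
For every x in S, x <= 2/3. And 2/3 is in S, so it is attained.
Therefore sup(S) = 2/3.

2/3


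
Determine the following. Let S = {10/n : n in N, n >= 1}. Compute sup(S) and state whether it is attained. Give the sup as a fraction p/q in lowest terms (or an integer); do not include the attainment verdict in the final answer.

Analysis:
- Values: 10, 5, 10/3, 5/2, ... strictly decreasing.
- The maximum is 10 (n=1); sup = 10 (attained).
- The set is bounded below by 0; 10/n -> 0 so 0 is the greatest lower bound.
- 0 is not in the set, so inf = 0 is not attained.
Conclusion: sup(S) = 10, attained in S.

10


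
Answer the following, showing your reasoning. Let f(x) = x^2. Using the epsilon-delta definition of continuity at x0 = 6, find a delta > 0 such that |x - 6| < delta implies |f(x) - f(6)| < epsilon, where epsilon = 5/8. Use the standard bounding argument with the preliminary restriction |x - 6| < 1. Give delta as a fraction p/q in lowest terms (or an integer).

Factor: |x^2 - (6)^2| = |x - 6| * |x + 6|.
Impose |x - 6| < 1 first. Then |x + 6| = |(x - 6) + 2*(6)| <= |x - 6| + 2*|6| < 1 + 12 = 13.
So |x^2 - (6)^2| < delta * 13.
We need delta * 13 <= 5/8, i.e. delta <= 5/8/13 = 5/104.
Since 5/104 < 1, this is tighter than 1; take delta = 5/104.
So delta = 5/104 works.

5/104


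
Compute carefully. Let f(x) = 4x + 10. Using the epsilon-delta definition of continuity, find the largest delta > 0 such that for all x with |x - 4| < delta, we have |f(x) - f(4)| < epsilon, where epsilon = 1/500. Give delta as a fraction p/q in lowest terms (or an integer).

We compute f(4) = 4*(4) + 10 = 26.
|f(x) - f(4)| = |4x + 10 - (26)| = |4(x - 4)| = 4|x - 4|.
We need 4|x - 4| < 1/500, i.e. |x - 4| < 1/500 / 4 = 1/2000.
So any delta <= 1/2000 works. Conversely, if delta > 1/2000, then x = 4 + 1/2000 satisfies |x - 4| = 1/2000 < delta but |f(x) - f(4)| = 4 * 1/2000 = 1/500, which is not < 1/500; so no larger delta works.
Hence the largest such delta is 1/2000.

1/2000


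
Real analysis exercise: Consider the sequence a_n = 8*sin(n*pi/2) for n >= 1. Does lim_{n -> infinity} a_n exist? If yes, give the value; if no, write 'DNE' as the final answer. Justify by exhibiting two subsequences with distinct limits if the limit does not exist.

Examine the behaviour of a_n along subsequences.
a_{4k+1} = 8*sin(pi/2 + 2k*pi) = 8 -> 8. a_{4k+3} = 8*sin(3pi/2 + 2k*pi) = -8 -> -8.
Since these two subsequential limits are 8 and -8, distinct, the full sequence cannot converge (a convergent sequence has all subsequences tending to the same limit). So lim a_n does not exist.

DNE


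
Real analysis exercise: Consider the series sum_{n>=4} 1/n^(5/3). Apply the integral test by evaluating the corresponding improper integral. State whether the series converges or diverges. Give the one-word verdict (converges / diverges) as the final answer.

Let f(x) = x^(-5/3). Then f is positive, continuous, and decreasing on [4, infinity), so the integral test applies.
Compute the improper integral int_{4}^infinity f(x) dx:
  antiderivative F(x) = -3/(2*x^(2/3)).
  As x -> infinity, F(x) -> 0 (since p = 5/3 > 1).
  So int = F(infinity) - F(4) = 0 - (-3*2^(2/3)/8) = 3*2^(2/3)/8.
  Finite, so by the integral test, the series converges.

converges


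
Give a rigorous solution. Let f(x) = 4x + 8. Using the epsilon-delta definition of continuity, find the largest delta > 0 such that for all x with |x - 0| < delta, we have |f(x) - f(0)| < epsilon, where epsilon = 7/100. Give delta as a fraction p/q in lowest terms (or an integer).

We compute f(0) = 4*(0) + 8 = 8.
|f(x) - f(0)| = |4x + 8 - (8)| = |4(x - 0)| = 4|x - 0|.
We need 4|x - 0| < 7/100, i.e. |x - 0| < 7/100 / 4 = 7/400.
So any delta <= 7/400 works. Conversely, if delta > 7/400, then x = 0 + 7/400 satisfies |x - 0| = 7/400 < delta but |f(x) - f(0)| = 4 * 7/400 = 7/100, which is not < 7/100; so no larger delta works.
Hence the largest such delta is 7/400.

7/400


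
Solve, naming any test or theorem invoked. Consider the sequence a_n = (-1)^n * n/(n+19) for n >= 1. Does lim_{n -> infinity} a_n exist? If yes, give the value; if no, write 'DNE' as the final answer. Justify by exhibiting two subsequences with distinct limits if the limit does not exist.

Examine the behaviour of a_n along subsequences.
a_{2k} = 2k/(2k+19) -> 1. a_{2k+1} = -(2k+1)/(2k+20) -> -1.
Since these two subsequential limits are 1 and -1, distinct, the full sequence cannot converge (a convergent sequence has all subsequences tending to the same limit). So lim a_n does not exist.

DNE


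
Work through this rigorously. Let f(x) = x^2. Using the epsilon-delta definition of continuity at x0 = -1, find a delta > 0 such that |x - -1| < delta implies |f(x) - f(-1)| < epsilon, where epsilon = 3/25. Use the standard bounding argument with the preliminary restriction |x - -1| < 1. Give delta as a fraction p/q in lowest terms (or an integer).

Factor: |x^2 - (-1)^2| = |x - -1| * |x + -1|.
Impose |x - -1| < 1 first. Then |x + -1| = |(x - -1) + 2*(-1)| <= |x - -1| + 2*|-1| < 1 + 2 = 3.
So |x^2 - (-1)^2| < delta * 3.
We need delta * 3 <= 3/25, i.e. delta <= 3/25/3 = 1/25.
Since 1/25 < 1, this is tighter than 1; take delta = 1/25.
So delta = 1/25 works.

1/25
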